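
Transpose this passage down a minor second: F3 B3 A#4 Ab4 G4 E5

F3: a second down reaches E, and 1 semitone makes it E3.
B3: a second down reaches A, and 1 semitone makes it A#3.
A#4: a second down reaches G, and 1 semitone makes it G##4.
Ab4: a second down reaches G, and 1 semitone makes it G4.
A minor second down from G4 gives F#4.
A minor second down from E5 gives D#5.

E3 A#3 G##4 G4 F#4 D#5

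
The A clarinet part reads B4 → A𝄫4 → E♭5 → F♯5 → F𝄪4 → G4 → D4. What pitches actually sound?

G#4 Fb4 C5 D#5 D##4 E4 B3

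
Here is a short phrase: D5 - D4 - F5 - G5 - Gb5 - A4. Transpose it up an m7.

D5 → C6
D4 → C5
F5 → Eb6
G5 → F6
Gb5 → Fb6
A4 → G5

C6 C5 Eb6 F6 Fb6 G5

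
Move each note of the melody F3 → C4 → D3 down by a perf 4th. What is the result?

C3 G3 A2

F3: a fourth down reaches C, and 5 semitones makes it C3.
C4 down a perfect fourth is G3.
A perfect fourth down from D3 gives A2.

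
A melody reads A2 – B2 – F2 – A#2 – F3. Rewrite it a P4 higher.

A2 gives D3
B2 gives E3
F2 gives Bb2
A#2 gives D#3
F3 gives Bb3

D3 E3 Bb2 D#3 Bb3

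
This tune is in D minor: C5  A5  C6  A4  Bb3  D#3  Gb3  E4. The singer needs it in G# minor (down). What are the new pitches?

F#4 D#5 F#5 D#4 E3 G##2 C3 A#3

From D down to G# is a diminished fifth; apply that to each pitch.
C5 to F#4
A5 to D#5
C6 to F#5
A4 to D#4
Bb3 to E3
D#3 to G##2
Gb3 to C3
E4 to A#3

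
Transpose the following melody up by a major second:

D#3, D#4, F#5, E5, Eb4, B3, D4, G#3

D#3: a second up reaches E, and 2 semitones makes it E#3.
A major second up from D#4 gives E#4.
A major second up from F#5 gives G#5.
E5: a second up reaches F, and 2 semitones makes it F#5.
A major second up from Eb4 gives F4.
B3: a second up reaches C, and 2 semitones makes it C#4.
D4: a second up reaches E, and 2 semitones makes it E4.
A major second up from G#3 gives A#3.

E#3 E#4 G#5 F#5 F4 C#4 E4 A#3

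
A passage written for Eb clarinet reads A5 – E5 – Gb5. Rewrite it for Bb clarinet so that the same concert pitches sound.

First find concert pitch: the Eb clarinet sounds a minor third above written, so A5 E5 Gb5 sounds C6 G5 Bbb5.
Then write for Bb clarinet: it sounds a major second below written, so the part must be a major second above concert.
C6 → D6
G5 → A5
Bbb5 → Cb6

D6 A5 Cb6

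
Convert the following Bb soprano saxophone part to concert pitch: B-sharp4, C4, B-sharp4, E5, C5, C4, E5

A#4 Bb3 A#4 D5 Bb4 Bb3 D5

Written C4 on the Bb soprano saxophone sounds as Bb3, a major second lower; apply that shift to every note.
B#4 gives A#4
C4 gives Bb3
B#4 gives A#4
E5 gives D5
C5 gives Bb4
C4 gives Bb3
E5 gives D5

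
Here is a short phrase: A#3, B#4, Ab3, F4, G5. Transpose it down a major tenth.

A major tenth down from A#3 gives F#2.
A major tenth down from B#4 gives G#3.
Ab3: a tenth down reaches F, and 16 semitones makes it Fb2.
A major tenth down from F4 gives Db3.
G5: a tenth down reaches E, and 16 semitones makes it Eb4.

F#2 G#3 Fb2 Db3 Eb4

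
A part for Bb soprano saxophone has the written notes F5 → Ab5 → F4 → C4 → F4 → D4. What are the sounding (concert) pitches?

Eb5 Gb5 Eb4 Bb3 Eb4 C4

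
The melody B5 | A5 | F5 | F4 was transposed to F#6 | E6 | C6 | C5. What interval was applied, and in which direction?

Take the first pair: B5 → F#6. B to F spans 5 letter names, so the interval is some kind of fifth.
B5 to F#6 is 7 semitones, which makes it a perfect fifth; the second version is higher, so the direction is up.
Checking another pair — F4 → C5 — gives the same interval.

up a perfect fifth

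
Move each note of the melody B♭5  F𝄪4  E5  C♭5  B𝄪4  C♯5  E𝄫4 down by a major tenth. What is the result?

Gb4 D#3 C4 Abb3 G##3 A3 Cbb3

Bb5: a tenth down reaches G, and 16 semitones makes it Gb4.
F##4 down a major tenth is D#3.
A major tenth down from E5 gives C4.
A major tenth down from Cb5 gives Abb3.
B##4: a tenth down reaches G, and 16 semitones makes it G##3.
A major tenth down from C#5 gives A3.
A major tenth down from Ebb4 gives Cbb3.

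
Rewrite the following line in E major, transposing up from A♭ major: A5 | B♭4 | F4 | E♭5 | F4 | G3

E#6 F#5 C#5 B5 C#5 D#4

From A♭ up to E is an augmented fifth; apply that to each pitch.
A5 → E#6
Bb4 → F#5
F4 → C#5
Eb5 → B5
F4 → C#5
G3 → D#4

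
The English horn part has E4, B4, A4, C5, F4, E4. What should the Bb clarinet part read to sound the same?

First find concert pitch: the English horn sounds a perfect fifth below written, so E4 B4 A4 C5 F4 E4 sounds A3 E4 D4 F4 Bb3 A3.
Then write for Bb clarinet: it sounds a major second below written, so the part must be a major second above concert.
A3 → B3
E4 → F#4
D4 → E4
F4 → G4
Bb3 → C4
A3 → B3

B3 F#4 E4 G4 C4 B3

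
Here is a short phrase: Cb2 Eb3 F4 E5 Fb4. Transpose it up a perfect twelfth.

Gb3 Bb4 C6 B6 Cb6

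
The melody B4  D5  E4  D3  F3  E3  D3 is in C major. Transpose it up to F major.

E5 G5 A4 G3 Bb3 A3 G3

C major to F major up is a perfect fourth, so every note moves up by that interval.
B4 -> E5
D5 -> G5
E4 -> A4
D3 -> G3
F3 -> Bb3
E3 -> A3
D3 -> G3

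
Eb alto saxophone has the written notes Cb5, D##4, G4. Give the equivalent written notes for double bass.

Ebb5 F##4 Bb4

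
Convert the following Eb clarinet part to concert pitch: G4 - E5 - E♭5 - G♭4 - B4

Written C4 on the Eb clarinet sounds as Eb4, a minor third higher; apply that shift to every note.
G4 becomes Bb4
E5 becomes G5
Eb5 becomes Gb5
Gb4 becomes Bbb4
B4 becomes D5

Bb4 G5 Gb5 Bbb4 D5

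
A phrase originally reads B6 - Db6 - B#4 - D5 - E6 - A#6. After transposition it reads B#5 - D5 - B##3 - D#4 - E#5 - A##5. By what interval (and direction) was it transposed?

Take the first pair: B6 → B#5. B to B spans 8 letter names, so the interval is some kind of octave.
B#5 to B6 is 11 semitones, which makes it a diminished octave; the second version is lower, so the direction is down.
Checking another pair — A#6 → A##5 — gives the same interval.

down a diminished octave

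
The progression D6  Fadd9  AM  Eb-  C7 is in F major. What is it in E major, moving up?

C#6 Eadd9 G#M D- B7

F major up to E major is a major seventh; each chord root moves by that interval while the quality stays the same.
D6: root D up a major seventh → C#, giving C#6.
Fadd9: root F up a major seventh → E, giving Eadd9.
AM: root A up a major seventh → G#, giving G#M.
Eb-: root Eb up a major seventh → D, giving D-.
C7: root C up a major seventh → B, giving B7.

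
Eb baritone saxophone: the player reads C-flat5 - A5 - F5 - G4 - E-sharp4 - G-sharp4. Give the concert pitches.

Ebb3 C4 Ab3 Bb2 G#2 B2

The Eb baritone saxophone sounds a major thirteenth below written, so transpose each written note down a major thirteenth.
Cb5 becomes Ebb3
A5 becomes C4
F5 becomes Ab3
G4 becomes Bb2
E#4 becomes G#2
G#4 becomes B2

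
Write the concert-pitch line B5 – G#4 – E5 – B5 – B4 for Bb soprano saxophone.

The Bb soprano saxophone sounds a major second below written, so the written part must be a major second above concert — transpose each note up.
B5 becomes C#6
G#4 becomes A#4
E5 becomes F#5
B5 becomes C#6
B4 becomes C#5

C#6 A#4 F#5 C#6 C#5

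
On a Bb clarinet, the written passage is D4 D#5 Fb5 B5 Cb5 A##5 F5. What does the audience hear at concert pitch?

C4 C#5 Ebb5 A5 Bbb4 G##5 Eb5

Written C4 on the Bb clarinet sounds as Bb3, a major second lower; apply that shift to every note.
D4 → C4
D#5 → C#5
Fb5 → Ebb5
B5 → A5
Cb5 → Bbb4
A##5 → G##5
F5 → Eb5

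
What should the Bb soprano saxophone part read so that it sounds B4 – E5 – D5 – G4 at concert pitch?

C#5 F#5 E5 A4

The Bb soprano saxophone sounds a major second below written, so the written part must be a major second above concert — transpose each note up.
B4 becomes C#5
E5 becomes F#5
D5 becomes E5
G4 becomes A4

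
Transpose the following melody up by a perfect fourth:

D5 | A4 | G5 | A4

D5 → G5
A4 → D5
G5 → C6
A4 → D5

G5 D5 C6 D5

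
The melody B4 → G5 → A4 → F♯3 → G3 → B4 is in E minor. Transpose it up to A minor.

E5 C6 D5 B3 C4 E5

From E up to A is a perfect fourth; apply that to each pitch.
B4 gives E5
G5 gives C6
A4 gives D5
F#3 gives B3
G3 gives C4
B4 gives E5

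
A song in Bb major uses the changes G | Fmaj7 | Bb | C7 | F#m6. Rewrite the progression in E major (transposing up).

Bb major up to E major is an augmented fourth; each chord root moves by that interval while the quality stays the same.
G: root G up an augmented fourth → C#, giving C#.
Fmaj7: root F up an augmented fourth → B, giving Bmaj7.
Bb: root Bb up an augmented fourth → E, giving E.
C7: root C up an augmented fourth → F#, giving F#7.
F#m6: root F# up an augmented fourth → B#, giving B#m6.

C# Bmaj7 E F#7 B#m6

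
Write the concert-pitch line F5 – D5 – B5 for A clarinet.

Ab5 F5 D6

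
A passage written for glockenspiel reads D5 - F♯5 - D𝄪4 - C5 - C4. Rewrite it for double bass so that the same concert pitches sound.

D8 F#8 D##7 C8 C7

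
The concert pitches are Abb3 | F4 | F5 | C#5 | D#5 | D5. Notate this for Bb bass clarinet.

Bbb4 G5 G6 D#6 E#6 E6

Written C4 sounds as Bb2 on the Bb bass clarinet, so concert pitches are written a major ninth up.
Abb3 -> Bbb4
F4 -> G5
F5 -> G6
C#5 -> D#6
D#5 -> E#6
D5 -> E6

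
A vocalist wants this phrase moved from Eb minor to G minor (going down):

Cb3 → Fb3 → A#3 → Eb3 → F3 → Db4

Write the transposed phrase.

Eb minor to G minor down is a minor sixth, so every note moves down by that interval.
Cb3 becomes Eb2
Fb3 becomes Ab2
A#3 becomes C##3
Eb3 becomes G2
F3 becomes A2
Db4 becomes F3

Eb2 Ab2 C##3 G2 A2 F3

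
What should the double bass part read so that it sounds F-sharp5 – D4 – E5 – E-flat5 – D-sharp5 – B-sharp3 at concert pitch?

The double bass sounds a perfect octave below written, so the written part must be a perfect octave above concert — transpose each note up.
F#5 gives F#6
D4 gives D5
E5 gives E6
Eb5 gives Eb6
D#5 gives D#6
B#3 gives B#4

F#6 D5 E6 Eb6 D#6 B#4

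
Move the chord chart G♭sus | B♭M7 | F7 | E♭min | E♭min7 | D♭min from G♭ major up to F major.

Fsus AM7 E7 Dmin Dmin7 Cmin

G♭ major up to F major is a major seventh; each chord root moves by that interval while the quality stays the same.
G♭sus: root G♭ up a major seventh → F, giving Fsus.
B♭M7: root B♭ up a major seventh → A, giving AM7.
F7: root F up a major seventh → E, giving E7.
E♭min: root E♭ up a major seventh → D, giving Dmin.
E♭min7: root E♭ up a major seventh → D, giving Dmin7.
D♭min: root D♭ up a major seventh → C, giving Cmin.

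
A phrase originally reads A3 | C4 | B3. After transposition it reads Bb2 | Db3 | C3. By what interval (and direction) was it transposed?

down a major seventh

From A3 to Bb2 is 7 letter names — a seventh of some quality.
Bb2 to A3 is 11 semitones, which makes it a major seventh; the second version is lower, so the direction is down.
Checking another pair — B3 → C3 — gives the same interval.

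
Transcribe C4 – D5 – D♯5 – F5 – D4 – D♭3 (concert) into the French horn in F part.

G4 A5 A#5 C6 A4 Ab3

Written C4 sounds as F3 on the French horn in F, so concert pitches are written a perfect fifth up.
C4 -> G4
D5 -> A5
D#5 -> A#5
F5 -> C6
D4 -> A4
Db3 -> Ab3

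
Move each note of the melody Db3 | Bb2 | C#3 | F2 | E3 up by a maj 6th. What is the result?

Bb3 G3 A#3 D3 C#4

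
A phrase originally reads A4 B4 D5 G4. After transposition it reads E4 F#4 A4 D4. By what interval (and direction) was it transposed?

From A4 to E4 is 4 letter names — a fourth of some quality.
E4 to A4 is 5 semitones, which makes it a perfect fourth; the second version is lower, so the direction is down.
Checking another pair — G4 → D4 — gives the same interval.

down a perfect fourth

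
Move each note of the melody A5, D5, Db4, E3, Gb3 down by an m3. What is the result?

A5 -> F#5
D5 -> B4
Db4 -> Bb3
E3 -> C#3
Gb3 -> Eb3

F#5 B4 Bb3 C#3 Eb3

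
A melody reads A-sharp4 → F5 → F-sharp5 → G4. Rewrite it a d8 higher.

A5 Fb6 F6 Gb5

A#4 gives A5
F5 gives Fb6
F#5 gives F6
G4 gives Gb5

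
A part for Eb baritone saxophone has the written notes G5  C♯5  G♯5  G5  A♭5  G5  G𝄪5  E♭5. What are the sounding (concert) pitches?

The Eb baritone saxophone sounds a major thirteenth below written, so transpose each written note down a major thirteenth.
G5 -> Bb3
C#5 -> E3
G#5 -> B3
G5 -> Bb3
Ab5 -> Cb4
G5 -> Bb3
G##5 -> B#3
Eb5 -> Gb3

Bb3 E3 B3 Bb3 Cb4 Bb3 B#3 Gb3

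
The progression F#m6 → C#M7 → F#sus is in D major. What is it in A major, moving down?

D major down to A major is a perfect fourth; each chord root moves by that interval while the quality stays the same.
F#m6: root F# down a perfect fourth → C#, giving C#m6.
C#M7: root C# down a perfect fourth → G#, giving G#M7.
F#sus: root F# down a perfect fourth → C#, giving C#sus.

C#m6 G#M7 C#sus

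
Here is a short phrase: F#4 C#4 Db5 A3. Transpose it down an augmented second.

F#4 -> Eb4
C#4 -> Bb3
Db5 -> Cbb5
A3 -> Gb3

Eb4 Bb3 Cbb5 Gb3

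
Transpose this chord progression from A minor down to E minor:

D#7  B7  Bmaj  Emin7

A minor down to E minor is a perfect fourth; each chord root moves by that interval while the quality stays the same.
D#7: root D# down a perfect fourth → A#, giving A#7.
B7: root B down a perfect fourth → F#, giving F#7.
Bmaj: root B down a perfect fourth → F#, giving F#maj.
Emin7: root E down a perfect fourth → B, giving Bmin7.

A#7 F#7 F#maj Bmin7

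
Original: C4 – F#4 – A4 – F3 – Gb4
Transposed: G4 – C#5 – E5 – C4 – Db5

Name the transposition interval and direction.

up a perfect fifth

From C4 to G4 is 5 letter names — a fifth of some quality.
C4 to G4 is 7 semitones, which makes it a perfect fifth; the second version is higher, so the direction is up.
Checking another pair — Gb4 → Db5 — gives the same interval.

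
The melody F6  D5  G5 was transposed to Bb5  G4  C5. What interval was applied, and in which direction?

down a perfect fifth

Take the first pair: F6 → Bb5. F to B spans 5 letter names, so the interval is some kind of fifth.
Bb5 to F6 is 7 semitones, which makes it a perfect fifth; the second version is lower, so the direction is down.
Checking another pair — G5 → C5 — gives the same interval.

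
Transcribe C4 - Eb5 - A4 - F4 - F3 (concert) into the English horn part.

Written C4 sounds as F3 on the English horn, so concert pitches are written a perfect fifth up.
C4 becomes G4
Eb5 becomes Bb5
A4 becomes E5
F4 becomes C5
F3 becomes C4

G4 Bb5 E5 C5 C4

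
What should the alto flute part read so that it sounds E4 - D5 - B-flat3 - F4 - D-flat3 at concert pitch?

The alto flute sounds a perfect fourth below written, so the written part must be a perfect fourth above concert — transpose each note up.
E4 → A4
D5 → G5
Bb3 → Eb4
F4 → Bb4
Db3 → Gb3

A4 G5 Eb4 Bb4 Gb3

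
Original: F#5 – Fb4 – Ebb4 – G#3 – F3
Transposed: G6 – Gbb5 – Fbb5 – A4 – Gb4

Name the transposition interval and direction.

up a minor ninth

From F#5 to G6 is 9 letter names — a ninth of some quality.
F#5 to G6 is 13 semitones, which makes it a minor ninth; the second version is higher, so the direction is up.
Checking another pair — F3 → Gb4 — gives the same interval.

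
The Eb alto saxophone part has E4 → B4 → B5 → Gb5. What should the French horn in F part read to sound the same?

D4 A4 A5 Fb5

First find concert pitch: the Eb alto saxophone sounds a major sixth below written, so E4 B4 B5 Gb5 sounds G3 D4 D5 Bbb4.
Then write for French horn in F: it sounds a perfect fifth below written, so the part must be a perfect fifth above concert.
G3 → D4
D4 → A4
D5 → A5
Bbb4 → Fb5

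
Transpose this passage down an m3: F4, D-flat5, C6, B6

F4 -> D4
Db5 -> Bb4
C6 -> A5
B6 -> G#6

D4 Bb4 A5 G#6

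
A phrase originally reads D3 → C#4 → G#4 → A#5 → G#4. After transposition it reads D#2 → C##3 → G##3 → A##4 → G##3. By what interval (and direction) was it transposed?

down a diminished octave

From D3 to D#2 is 8 letter names — an octave of some quality.
D#2 to D3 is 11 semitones, which makes it a diminished octave; the second version is lower, so the direction is down.
Checking another pair — G#4 → G##3 — gives the same interval.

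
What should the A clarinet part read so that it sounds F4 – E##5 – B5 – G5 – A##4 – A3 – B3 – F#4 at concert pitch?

Ab4 G##5 D6 Bb5 C##5 C4 D4 A4

The A clarinet sounds a minor third below written, so the written part must be a minor third above concert — transpose each note up.
F4 → Ab4
E##5 → G##5
B5 → D6
G5 → Bb5
A##4 → C##5
A3 → C4
B3 → D4
F#4 → A4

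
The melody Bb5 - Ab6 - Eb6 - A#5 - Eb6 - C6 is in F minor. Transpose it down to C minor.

F5 Eb6 Bb5 E#5 Bb5 G5

From F down to C is a perfect fourth; apply that to each pitch.
Bb5 -> F5
Ab6 -> Eb6
Eb6 -> Bb5
A#5 -> E#5
Eb6 -> Bb5
C6 -> G5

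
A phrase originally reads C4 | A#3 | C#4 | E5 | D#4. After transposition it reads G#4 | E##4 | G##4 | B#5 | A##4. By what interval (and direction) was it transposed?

Take the first pair: C4 → G#4. C to G spans 5 letter names, so the interval is some kind of fifth.
C4 to G#4 is 8 semitones, which makes it an augmented fifth; the second version is higher, so the direction is up.
Checking another pair — D#4 → A##4 — gives the same interval.

up an augmented fifth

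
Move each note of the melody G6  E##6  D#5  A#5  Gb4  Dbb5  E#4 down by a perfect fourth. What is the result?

G6 down a perfect fourth is D6.
E##6: a fourth down reaches B, and 5 semitones makes it B##5.
A perfect fourth down from D#5 gives A#4.
A perfect fourth down from A#5 gives E#5.
Gb4: a fourth down reaches D, and 5 semitones makes it Db4.
A perfect fourth down from Dbb5 gives Abb4.
E#4: a fourth down reaches B, and 5 semitones makes it B#3.

D6 B##5 A#4 E#5 Db4 Abb4 B#3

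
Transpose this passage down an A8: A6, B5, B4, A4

Ab5 Bb4 Bb3 Ab3

A6 becomes Ab5
B5 becomes Bb4
B4 becomes Bb3
A4 becomes Ab3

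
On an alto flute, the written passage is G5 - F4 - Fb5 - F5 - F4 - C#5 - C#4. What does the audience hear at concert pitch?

D5 C4 Cb5 C5 C4 G#4 G#3

The alto flute sounds a perfect fourth below written, so transpose each written note down a perfect fourth.
G5 becomes D5
F4 becomes C4
Fb5 becomes Cb5
F5 becomes C5
F4 becomes C4
C#5 becomes G#4
C#4 becomes G#3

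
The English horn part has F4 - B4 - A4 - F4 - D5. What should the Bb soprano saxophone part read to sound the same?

C4 F#4 E4 C4 A4

First find concert pitch: the English horn sounds a perfect fifth below written, so F4 B4 A4 F4 D5 sounds Bb3 E4 D4 Bb3 G4.
Then write for Bb soprano saxophone: it sounds a major second below written, so the part must be a major second above concert.
Bb3 → C4
E4 → F#4
D4 → E4
Bb3 → C4
G4 → A4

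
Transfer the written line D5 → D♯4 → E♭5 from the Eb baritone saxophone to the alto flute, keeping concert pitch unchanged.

Bb3 B2 Cb4

First find concert pitch: the Eb baritone saxophone sounds a major thirteenth below written, so D5 D♯4 E♭5 sounds F3 F#2 Gb3.
Then write for alto flute: it sounds a perfect fourth below written, so the part must be a perfect fourth above concert.
F3 → Bb3
F#2 → B2
Gb3 → Cb4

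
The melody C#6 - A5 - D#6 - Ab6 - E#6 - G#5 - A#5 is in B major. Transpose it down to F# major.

G#5 E5 A#5 Eb6 B#5 D#5 E#5

From B down to F# is a perfect fourth; apply that to each pitch.
C#6 -> G#5
A5 -> E5
D#6 -> A#5
Ab6 -> Eb6
E#6 -> B#5
G#5 -> D#5
A#5 -> E#5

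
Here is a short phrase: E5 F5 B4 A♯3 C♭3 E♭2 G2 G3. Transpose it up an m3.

E5 → G5
F5 → Ab5
B4 → D5
A#3 → C#4
Cb3 → Ebb3
Eb2 → Gb2
G2 → Bb2
G3 → Bb3

G5 Ab5 D5 C#4 Ebb3 Gb2 Bb2 Bb3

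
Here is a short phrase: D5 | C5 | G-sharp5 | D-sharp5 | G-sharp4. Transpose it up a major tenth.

F#6 E6 B#6 F##6 B#5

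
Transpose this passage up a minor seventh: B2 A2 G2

A minor seventh up from B2 gives A3.
A minor seventh up from A2 gives G3.
A minor seventh up from G2 gives F3.

A3 G3 F3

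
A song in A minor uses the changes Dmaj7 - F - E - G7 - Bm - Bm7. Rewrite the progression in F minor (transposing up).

Bbmaj7 Db C Eb7 Gm Gm7

A minor up to F minor is a minor sixth; each chord root moves by that interval while the quality stays the same.
Dmaj7: root D up a minor sixth → Bb, giving Bbmaj7.
F: root F up a minor sixth → Db, giving Db.
E: root E up a minor sixth → C, giving C.
G7: root G up a minor sixth → Eb, giving Eb7.
Bm: root B up a minor sixth → G, giving Gm.
Bm7: root B up a minor sixth → G, giving Gm7.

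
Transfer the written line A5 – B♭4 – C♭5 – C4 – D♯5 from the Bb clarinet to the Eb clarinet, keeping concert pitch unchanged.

E5 F4 Gb4 G3 A#4

First find concert pitch: the Bb clarinet sounds a major second below written, so A5 B♭4 C♭5 C4 D♯5 sounds G5 Ab4 Bbb4 Bb3 C#5.
Then write for Eb clarinet: it sounds a minor third above written, so the part must be a minor third below concert.
G5 → E5
Ab4 → F4
Bbb4 → Gb4
Bb3 → G3
C#5 → A#4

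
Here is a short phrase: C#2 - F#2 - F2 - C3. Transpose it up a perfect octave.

C#3 F#3 F3 C4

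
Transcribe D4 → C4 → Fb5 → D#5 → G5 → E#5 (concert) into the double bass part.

D5 C5 Fb6 D#6 G6 E#6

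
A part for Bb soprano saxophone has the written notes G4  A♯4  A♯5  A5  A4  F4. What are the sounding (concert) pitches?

Written C4 on the Bb soprano saxophone sounds as Bb3, a major second lower; apply that shift to every note.
G4 -> F4
A#4 -> G#4
A#5 -> G#5
A5 -> G5
A4 -> G4
F4 -> Eb4

F4 G#4 G#5 G5 G4 Eb4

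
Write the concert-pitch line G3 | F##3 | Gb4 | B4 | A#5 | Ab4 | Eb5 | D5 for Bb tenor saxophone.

Written C4 sounds as Bb2 on the Bb tenor saxophone, so concert pitches are written a major ninth up.
G3 -> A4
F##3 -> G##4
Gb4 -> Ab5
B4 -> C#6
A#5 -> B#6
Ab4 -> Bb5
Eb5 -> F6
D5 -> E6

A4 G##4 Ab5 C#6 B#6 Bb5 F6 E6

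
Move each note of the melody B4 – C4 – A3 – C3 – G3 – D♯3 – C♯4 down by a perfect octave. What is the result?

B4 down a perfect octave is B3.
C4 down a perfect octave is C3.
A3 down a perfect octave is A2.
C3: an octave down reaches C, and 12 semitones makes it C2.
G3 down a perfect octave is G2.
D#3 down a perfect octave is D#2.
A perfect octave down from C#4 gives C#3.

B3 C3 A2 C2 G2 D#2 C#3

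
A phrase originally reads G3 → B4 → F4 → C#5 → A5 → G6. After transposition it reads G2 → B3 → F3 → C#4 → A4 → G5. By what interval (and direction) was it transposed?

down a perfect octave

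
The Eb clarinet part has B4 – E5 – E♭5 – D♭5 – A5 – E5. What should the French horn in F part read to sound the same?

First find concert pitch: the Eb clarinet sounds a minor third above written, so B4 E5 E♭5 D♭5 A5 E5 sounds D5 G5 Gb5 Fb5 C6 G5.
Then write for French horn in F: it sounds a perfect fifth below written, so the part must be a perfect fifth above concert.
D5 → A5
G5 → D6
Gb5 → Db6
Fb5 → Cb6
C6 → G6
G5 → D6

A5 D6 Db6 Cb6 G6 D6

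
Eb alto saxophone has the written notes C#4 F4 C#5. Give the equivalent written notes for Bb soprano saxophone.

F#3 Bb3 F#4

First find concert pitch: the Eb alto saxophone sounds a major sixth below written, so C#4 F4 C#5 sounds E3 Ab3 E4.
Then write for Bb soprano saxophone: it sounds a major second below written, so the part must be a major second above concert.
E3 → F#3
Ab3 → Bb3
E4 → F#4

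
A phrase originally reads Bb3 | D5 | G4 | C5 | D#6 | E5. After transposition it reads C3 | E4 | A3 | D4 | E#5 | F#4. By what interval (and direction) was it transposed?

down a minor seventh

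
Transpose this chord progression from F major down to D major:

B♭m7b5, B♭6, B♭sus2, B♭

F major down to D major is a minor third; each chord root moves by that interval while the quality stays the same.
B♭m7b5: root B♭ down a minor third → G, giving Gm7b5.
B♭6: root B♭ down a minor third → G, giving G6.
B♭sus2: root B♭ down a minor third → G, giving Gsus2.
B♭: root B♭ down a minor third → G, giving G.

Gm7b5 G6 Gsus2 G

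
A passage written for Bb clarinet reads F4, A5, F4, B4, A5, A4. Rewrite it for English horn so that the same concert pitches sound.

Bb4 D6 Bb4 E5 D6 D5

First find concert pitch: the Bb clarinet sounds a major second below written, so F4 A5 F4 B4 A5 A4 sounds Eb4 G5 Eb4 A4 G5 G4.
Then write for English horn: it sounds a perfect fifth below written, so the part must be a perfect fifth above concert.
Eb4 → Bb4
G5 → D6
Eb4 → Bb4
A4 → E5
G5 → D6
G4 → D5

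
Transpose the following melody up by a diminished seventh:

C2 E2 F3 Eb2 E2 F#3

C2 gives Bbb2
E2 gives Db3
F3 gives Ebb4
Eb2 gives Dbb3
E2 gives Db3
F#3 gives Eb4

Bbb2 Db3 Ebb4 Dbb3 Db3 Eb4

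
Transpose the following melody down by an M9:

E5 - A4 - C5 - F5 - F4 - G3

E5 becomes D4
A4 becomes G3
C5 becomes Bb3
F5 becomes Eb4
F4 becomes Eb3
G3 becomes F2

D4 G3 Bb3 Eb4 Eb3 F2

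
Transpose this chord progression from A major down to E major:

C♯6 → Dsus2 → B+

A major down to E major is a perfect fourth; each chord root moves by that interval while the quality stays the same.
C♯6: root C♯ down a perfect fourth → G#, giving G#6.
Dsus2: root D down a perfect fourth → A, giving Asus2.
B+: root B down a perfect fourth → F#, giving F#+.

G#6 Asus2 F#+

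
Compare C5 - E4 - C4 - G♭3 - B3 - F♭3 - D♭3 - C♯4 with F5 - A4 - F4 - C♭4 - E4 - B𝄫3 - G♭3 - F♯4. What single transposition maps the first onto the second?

up a perfect fourth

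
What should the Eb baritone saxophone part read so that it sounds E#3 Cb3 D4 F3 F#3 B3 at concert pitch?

C##5 Ab4 B5 D5 D#5 G#5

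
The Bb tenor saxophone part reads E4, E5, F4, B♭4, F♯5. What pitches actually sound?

D3 D4 Eb3 Ab3 E4

Written C4 on the Bb tenor saxophone sounds as Bb2, a major ninth lower; apply that shift to every note.
E4 becomes D3
E5 becomes D4
F4 becomes Eb3
Bb4 becomes Ab3
F#5 becomes E4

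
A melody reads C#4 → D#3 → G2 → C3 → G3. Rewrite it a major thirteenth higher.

A#5 B#4 E4 A4 E5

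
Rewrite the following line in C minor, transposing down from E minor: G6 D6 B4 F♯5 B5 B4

Eb6 Bb5 G4 D5 G5 G4

From E down to C is a major third; apply that to each pitch.
G6 gives Eb6
D6 gives Bb5
B4 gives G4
F#5 gives D5
B5 gives G5
B4 gives G4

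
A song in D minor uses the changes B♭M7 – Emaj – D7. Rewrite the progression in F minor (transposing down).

DbM7 Gmaj F7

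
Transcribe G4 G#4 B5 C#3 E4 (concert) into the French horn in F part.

Written C4 sounds as F3 on the French horn in F, so concert pitches are written a perfect fifth up.
G4 → D5
G#4 → D#5
B5 → F#6
C#3 → G#3
E4 → B4

D5 D#5 F#6 G#3 B4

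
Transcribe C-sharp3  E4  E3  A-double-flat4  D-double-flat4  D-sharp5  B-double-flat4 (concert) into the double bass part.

C#4 E5 E4 Abb5 Dbb5 D#6 Bbb5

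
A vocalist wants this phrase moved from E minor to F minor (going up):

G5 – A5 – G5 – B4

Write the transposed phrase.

E minor to F minor up is a minor second, so every note moves up by that interval.
G5 → Ab5
A5 → Bb5
G5 → Ab5
B4 → C5

Ab5 Bb5 Ab5 C5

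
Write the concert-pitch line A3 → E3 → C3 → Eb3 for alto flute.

The alto flute sounds a perfect fourth below written, so the written part must be a perfect fourth above concert — transpose each note up.
A3 gives D4
E3 gives A3
C3 gives F3
Eb3 gives Ab3

D4 A3 F3 Ab3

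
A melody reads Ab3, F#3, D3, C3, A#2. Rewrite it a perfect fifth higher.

Ab3 → Eb4
F#3 → C#4
D3 → A3
C3 → G3
A#2 → E#3

Eb4 C#4 A3 G3 E#3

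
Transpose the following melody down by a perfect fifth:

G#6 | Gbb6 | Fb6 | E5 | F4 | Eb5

G#6: a fifth down reaches C, and 7 semitones makes it C#6.
Gbb6: a fifth down reaches C, and 7 semitones makes it Cbb6.
Fb6: a fifth down reaches B, and 7 semitones makes it Bbb5.
E5: a fifth down reaches A, and 7 semitones makes it A4.
F4: a fifth down reaches B, and 7 semitones makes it Bb3.
A perfect fifth down from Eb5 gives Ab4.

C#6 Cbb6 Bbb5 A4 Bb3 Ab4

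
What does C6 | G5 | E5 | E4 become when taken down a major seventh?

Db5 Ab4 F4 F3

C6 down a major seventh is Db5.
G5: a seventh down reaches A, and 11 semitones makes it Ab4.
E5: a seventh down reaches F, and 11 semitones makes it F4.
E4: a seventh down reaches F, and 11 semitones makes it F3.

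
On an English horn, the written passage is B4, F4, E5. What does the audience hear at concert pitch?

The English horn sounds a perfect fifth below written, so transpose each written note down a perfect fifth.
B4 becomes E4
F4 becomes Bb3
E5 becomes A4

E4 Bb3 A4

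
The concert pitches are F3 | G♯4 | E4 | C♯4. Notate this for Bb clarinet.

G3 A#4 F#4 D#4

The Bb clarinet sounds a major second below written, so the written part must be a major second above concert — transpose each note up.
F3 to G3
G#4 to A#4
E4 to F#4
C#4 to D#4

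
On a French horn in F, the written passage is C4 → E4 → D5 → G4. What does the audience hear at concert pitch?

F3 A3 G4 C4

The French horn in F sounds a perfect fifth below written, so transpose each written note down a perfect fifth.
C4 to F3
E4 to A3
D5 to G4
G4 to C4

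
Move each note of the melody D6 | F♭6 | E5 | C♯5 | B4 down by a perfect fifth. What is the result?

G5 Bbb5 A4 F#4 E4

D6 gives G5
Fb6 gives Bbb5
E5 gives A4
C#5 gives F#4
B4 gives E4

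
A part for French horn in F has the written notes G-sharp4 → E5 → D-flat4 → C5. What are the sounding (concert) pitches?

Written C4 on the French horn in F sounds as F3, a perfect fifth lower; apply that shift to every note.
G#4 gives C#4
E5 gives A4
Db4 gives Gb3
C5 gives F4

C#4 A4 Gb3 F4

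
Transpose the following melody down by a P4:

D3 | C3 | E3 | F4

D3: a fourth down reaches A, and 5 semitones makes it A2.
C3 down a perfect fourth is G2.
E3: a fourth down reaches B, and 5 semitones makes it B2.
F4 down a perfect fourth is C4.

A2 G2 B2 C4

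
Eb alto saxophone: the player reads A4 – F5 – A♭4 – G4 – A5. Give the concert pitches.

C4 Ab4 Cb4 Bb3 C5

The Eb alto saxophone sounds a major sixth below written, so transpose each written note down a major sixth.
A4 to C4
F5 to Ab4
Ab4 to Cb4
G4 to Bb3
A5 to C5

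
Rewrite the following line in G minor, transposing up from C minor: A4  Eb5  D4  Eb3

C minor to G minor up is a perfect fifth, so every note moves up by that interval.
A4 → E5
Eb5 → Bb5
D4 → A4
Eb3 → Bb3

E5 Bb5 A4 Bb3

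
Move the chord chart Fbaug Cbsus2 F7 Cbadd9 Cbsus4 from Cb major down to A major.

Daug Asus2 D#7 Aadd9 Asus4

Cb major down to A major is a diminished third; each chord root moves by that interval while the quality stays the same.
Fbaug: root Fb down a diminished third → D, giving Daug.
Cbsus2: root Cb down a diminished third → A, giving Asus2.
F7: root F down a diminished third → D#, giving D#7.
Cbadd9: root Cb down a diminished third → A, giving Aadd9.
Cbsus4: root Cb down a diminished third → A, giving Asus4.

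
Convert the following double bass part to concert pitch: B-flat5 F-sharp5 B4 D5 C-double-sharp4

The double bass sounds a perfect octave below written, so transpose each written note down a perfect octave.
Bb5 -> Bb4
F#5 -> F#4
B4 -> B3
D5 -> D4
C##4 -> C##3

Bb4 F#4 B3 D4 C##3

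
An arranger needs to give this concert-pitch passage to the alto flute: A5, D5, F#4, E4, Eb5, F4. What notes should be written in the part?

Written C4 sounds as G3 on the alto flute, so concert pitches are written a perfect fourth up.
A5 becomes D6
D5 becomes G5
F#4 becomes B4
E4 becomes A4
Eb5 becomes Ab5
F4 becomes Bb4

D6 G5 B4 A4 Ab5 Bb4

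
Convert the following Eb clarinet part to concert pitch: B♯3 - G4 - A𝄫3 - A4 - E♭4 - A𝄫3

Written C4 on the Eb clarinet sounds as Eb4, a minor third higher; apply that shift to every note.
B#3 -> D#4
G4 -> Bb4
Abb3 -> Cbb4
A4 -> C5
Eb4 -> Gb4
Abb3 -> Cbb4

D#4 Bb4 Cbb4 C5 Gb4 Cbb4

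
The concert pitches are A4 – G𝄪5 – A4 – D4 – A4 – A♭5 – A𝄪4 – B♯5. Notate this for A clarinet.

The A clarinet sounds a minor third below written, so the written part must be a minor third above concert — transpose each note up.
A4 to C5
G##5 to B#5
A4 to C5
D4 to F4
A4 to C5
Ab5 to Cb6
A##4 to C##5
B#5 to D#6

C5 B#5 C5 F4 C5 Cb6 C##5 D#6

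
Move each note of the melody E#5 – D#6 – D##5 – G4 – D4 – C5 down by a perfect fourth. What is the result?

B#4 A#5 A##4 D4 A3 G4

E#5 to B#4
D#6 to A#5
D##5 to A##4
G4 to D4
D4 to A3
C5 to G4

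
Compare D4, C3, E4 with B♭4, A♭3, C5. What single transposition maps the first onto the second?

up a minor sixth

From D4 to Bb4 is 6 letter names — a sixth of some quality.
D4 to Bb4 is 8 semitones, which makes it a minor sixth; the second version is higher, so the direction is up.
Checking another pair — E4 → C5 — gives the same interval.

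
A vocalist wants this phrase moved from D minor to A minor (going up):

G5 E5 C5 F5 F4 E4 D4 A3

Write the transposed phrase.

D6 B5 G5 C6 C5 B4 A4 E4

From D up to A is a perfect fifth; apply that to each pitch.
G5 → D6
E5 → B5
C5 → G5
F5 → C6
F4 → C5
E4 → B4
D4 → A4
A3 → E4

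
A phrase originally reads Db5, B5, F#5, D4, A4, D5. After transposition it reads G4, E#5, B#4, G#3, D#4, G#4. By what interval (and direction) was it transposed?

down a diminished fifth

From Db5 to G4 is 5 letter names — a fifth of some quality.
G4 to Db5 is 6 semitones, which makes it a diminished fifth; the second version is lower, so the direction is down.
Checking another pair — D5 → G#4 — gives the same interval.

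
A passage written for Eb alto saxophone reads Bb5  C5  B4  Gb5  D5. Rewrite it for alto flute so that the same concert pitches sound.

First find concert pitch: the Eb alto saxophone sounds a major sixth below written, so Bb5 C5 B4 Gb5 D5 sounds Db5 Eb4 D4 Bbb4 F4.
Then write for alto flute: it sounds a perfect fourth below written, so the part must be a perfect fourth above concert.
Db5 → Gb5
Eb4 → Ab4
D4 → G4
Bbb4 → Ebb5
F4 → Bb4

Gb5 Ab4 G4 Ebb5 Bb4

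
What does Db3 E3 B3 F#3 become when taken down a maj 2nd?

A major second down from Db3 gives Cb3.
E3 down a major second is D3.
B3 down a major second is A3.
A major second down from F#3 gives E3.

Cb3 D3 A3 E3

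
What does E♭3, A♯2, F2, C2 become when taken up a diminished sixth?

Cbb4 F3 Dbb3 Abb2

A diminished sixth up from Eb3 gives Cbb4.
A diminished sixth up from A#2 gives F3.
A diminished sixth up from F2 gives Dbb3.
A diminished sixth up from C2 gives Abb2.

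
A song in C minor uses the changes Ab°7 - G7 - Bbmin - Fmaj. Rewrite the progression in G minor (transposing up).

Eb°7 D7 Fmin Cmaj

C minor up to G minor is a perfect fifth; each chord root moves by that interval while the quality stays the same.
Ab°7: root Ab up a perfect fifth → Eb, giving Eb°7.
G7: root G up a perfect fifth → D, giving D7.
Bbmin: root Bb up a perfect fifth → F, giving Fmin.
Fmaj: root F up a perfect fifth → C, giving Cmaj.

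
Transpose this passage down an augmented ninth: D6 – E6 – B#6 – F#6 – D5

Cb5 Db5 A5 Eb5 Cb4

D6 becomes Cb5
E6 becomes Db5
B#6 becomes A5
F#6 becomes Eb5
D5 becomes Cb4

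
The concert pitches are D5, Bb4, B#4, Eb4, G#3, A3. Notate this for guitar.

D6 Bb5 B#5 Eb5 G#4 A4

The guitar sounds a perfect octave below written, so the written part must be a perfect octave above concert — transpose each note up.
D5 -> D6
Bb4 -> Bb5
B#4 -> B#5
Eb4 -> Eb5
G#3 -> G#4
A3 -> A4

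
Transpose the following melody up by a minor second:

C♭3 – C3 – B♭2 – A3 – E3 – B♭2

Dbb3 Db3 Cb3 Bb3 F3 Cb3

Cb3: a second up reaches D, and 1 semitone makes it Dbb3.
C3 up a minor second is Db3.
Bb2: a second up reaches C, and 1 semitone makes it Cb3.
A3: a second up reaches B, and 1 semitone makes it Bb3.
E3: a second up reaches F, and 1 semitone makes it F3.
Bb2: a second up reaches C, and 1 semitone makes it Cb3.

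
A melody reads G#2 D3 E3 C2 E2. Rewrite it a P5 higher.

D#3 A3 B3 G2 B2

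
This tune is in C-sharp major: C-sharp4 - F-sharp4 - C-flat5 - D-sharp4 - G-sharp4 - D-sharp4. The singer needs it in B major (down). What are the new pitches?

C-sharp major to B major down is a major second, so every note moves down by that interval.
C#4 -> B3
F#4 -> E4
Cb5 -> Bbb4
D#4 -> C#4
G#4 -> F#4
D#4 -> C#4

B3 E4 Bbb4 C#4 F#4 C#4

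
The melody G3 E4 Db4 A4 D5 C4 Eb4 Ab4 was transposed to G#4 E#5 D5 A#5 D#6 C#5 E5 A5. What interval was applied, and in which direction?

up an augmented octave

Take the first pair: G3 → G#4. G to G spans 8 letter names, so the interval is some kind of octave.
G3 to G#4 is 13 semitones, which makes it an augmented octave; the second version is higher, so the direction is up.
Checking another pair — Ab4 → A5 — gives the same interval.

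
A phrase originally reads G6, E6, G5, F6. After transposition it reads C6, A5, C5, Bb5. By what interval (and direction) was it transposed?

down a perfect fifth

Take the first pair: G6 → C6. G to C spans 5 letter names, so the interval is some kind of fifth.
C6 to G6 is 7 semitones, which makes it a perfect fifth; the second version is lower, so the direction is down.
Checking another pair — F6 → Bb5 — gives the same interval.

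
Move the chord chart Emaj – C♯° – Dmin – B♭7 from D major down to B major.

C#maj A#° Bmin G7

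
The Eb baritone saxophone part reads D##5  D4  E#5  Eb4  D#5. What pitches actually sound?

Written C4 on the Eb baritone saxophone sounds as Eb2, a major thirteenth lower; apply that shift to every note.
D##5 → F##3
D4 → F2
E#5 → G#3
Eb4 → Gb2
D#5 → F#3

F##3 F2 G#3 Gb2 F#3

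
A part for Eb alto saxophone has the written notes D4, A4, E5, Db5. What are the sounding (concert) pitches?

The Eb alto saxophone sounds a major sixth below written, so transpose each written note down a major sixth.
D4 gives F3
A4 gives C4
E5 gives G4
Db5 gives Fb4

F3 C4 G4 Fb4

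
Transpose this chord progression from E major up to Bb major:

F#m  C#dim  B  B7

E major up to Bb major is a diminished fifth; each chord root moves by that interval while the quality stays the same.
F#m: root F# up a diminished fifth → C, giving Cm.
C#dim: root C# up a diminished fifth → G, giving Gdim.
B: root B up a diminished fifth → F, giving F.
B7: root B up a diminished fifth → F, giving F7.

Cm Gdim F F7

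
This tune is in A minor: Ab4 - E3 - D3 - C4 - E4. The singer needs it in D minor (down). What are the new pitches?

From A down to D is a perfect fifth; apply that to each pitch.
Ab4 becomes Db4
E3 becomes A2
D3 becomes G2
C4 becomes F3
E4 becomes A3

Db4 A2 G2 F3 A3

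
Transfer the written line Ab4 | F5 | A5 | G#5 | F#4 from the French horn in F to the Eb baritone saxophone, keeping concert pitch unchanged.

Bb5 G6 B6 A#6 G#5

First find concert pitch: the French horn in F sounds a perfect fifth below written, so Ab4 F5 A5 G#5 F#4 sounds Db4 Bb4 D5 C#5 B3.
Then write for Eb baritone saxophone: it sounds a major thirteenth below written, so the part must be a major thirteenth above concert.
Db4 → Bb5
Bb4 → G6
D5 → B6
C#5 → A#6
B3 → G#5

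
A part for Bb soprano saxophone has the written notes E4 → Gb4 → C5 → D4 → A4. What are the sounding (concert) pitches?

Written C4 on the Bb soprano saxophone sounds as Bb3, a major second lower; apply that shift to every note.
E4 becomes D4
Gb4 becomes Fb4
C5 becomes Bb4
D4 becomes C4
A4 becomes G4

D4 Fb4 Bb4 C4 G4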